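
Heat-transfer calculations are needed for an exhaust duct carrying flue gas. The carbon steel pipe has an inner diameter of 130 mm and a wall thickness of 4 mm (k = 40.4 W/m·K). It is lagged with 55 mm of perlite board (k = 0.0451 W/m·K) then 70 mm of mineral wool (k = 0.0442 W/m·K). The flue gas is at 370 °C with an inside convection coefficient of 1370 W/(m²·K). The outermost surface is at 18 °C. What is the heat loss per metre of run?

Per-layer cylindrical resistances, series-summed:
R_inner film = 1/(h_i·2πr₁L) = 1/(1370×2π×0.065×1) = 0.001787 K/W
R_carbon steel pipe wall = ln(69/65)/(2π×40.4×1) = 2.353×10^-4 K/W
R_perlite board = ln(124/69)/(2π×0.0451×1) = 2.069 K/W
R_mineral wool = ln(194/124)/(2π×0.0442×1) = 1.612 K/W
R_total = 3.682 K/W
Q = ΔT/R_total = 352/3.682

q′ ≈ 95.6 W/m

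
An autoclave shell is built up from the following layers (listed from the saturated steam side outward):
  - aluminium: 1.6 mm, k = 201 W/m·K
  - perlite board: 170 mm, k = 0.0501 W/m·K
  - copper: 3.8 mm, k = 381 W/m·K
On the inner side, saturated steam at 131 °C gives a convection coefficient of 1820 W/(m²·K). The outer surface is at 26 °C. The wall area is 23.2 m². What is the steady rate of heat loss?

Using the resistance-network approach (series):
R_inner film = 1/(h_i·A) = 1/(1820×23.2) = 2.368×10^-5 K/W
R_aluminium = L/(kA) = 0.0016/(201×23.2) = 3.431×10^-7 K/W
R_perlite board = L/(kA) = 0.17/(0.0501×23.2) = 0.1463 K/W
R_copper = L/(kA) = 0.0038/(381×23.2) = 4.299×10^-7 K/W
R_total = 0.1463 K/W
Q = ΔT / R_total = 105 / 0.1463

Q ≈ 718 W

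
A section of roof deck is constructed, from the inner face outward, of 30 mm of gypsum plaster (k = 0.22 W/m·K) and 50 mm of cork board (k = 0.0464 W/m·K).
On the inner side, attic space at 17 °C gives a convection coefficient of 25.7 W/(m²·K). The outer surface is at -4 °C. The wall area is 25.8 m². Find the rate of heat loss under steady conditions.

Q ≈ 432 W

Model the wall as resistances in series:
R_inner film = 1/(h_i·A) = 1/(25.7×25.8) = 0.001508 K/W
R_gypsum plaster = L/(kA) = 0.03/(0.22×25.8) = 0.005285 K/W
R_cork board = L/(kA) = 0.05/(0.0464×25.8) = 0.04177 K/W
R_total = 0.04856 K/W
Q = ΔT / R_total = 21 / 0.04856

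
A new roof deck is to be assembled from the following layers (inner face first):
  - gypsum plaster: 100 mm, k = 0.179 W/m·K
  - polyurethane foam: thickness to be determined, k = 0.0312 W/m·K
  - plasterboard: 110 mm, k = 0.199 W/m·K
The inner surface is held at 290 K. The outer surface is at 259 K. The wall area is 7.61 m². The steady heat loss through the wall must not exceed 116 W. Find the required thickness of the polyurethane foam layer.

L ≈ 28.8 mm

Series thermal resistances:
R_gypsum plaster = L/(kA) = 0.1/(0.179×7.61) = 0.07341 K/W
R_plasterboard = L/(kA) = 0.11/(0.199×7.61) = 0.07264 K/W
Sum of the known resistances R_other = 0.146 K/W
Required total resistance R_tot = ΔT/Q_allow = 31/116 = 0.2672 K/W
R_polyurethane foam = R_tot − R_other = 0.1212 K/W
L = R·k·A = 0.1212×0.0312×7.61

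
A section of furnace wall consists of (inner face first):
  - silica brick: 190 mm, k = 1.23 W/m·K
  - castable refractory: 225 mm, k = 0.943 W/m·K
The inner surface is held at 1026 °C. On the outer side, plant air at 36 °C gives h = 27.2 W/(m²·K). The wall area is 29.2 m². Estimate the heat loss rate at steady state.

Q ≈ 67300 W

Series thermal resistances:
R_silica brick = L/(kA) = 0.19/(1.23×29.2) = 0.00529 K/W
R_castable refractory = L/(kA) = 0.225/(0.943×29.2) = 0.008171 K/W
R_outer film = 1/(h_o·A) = 1/(27.2×29.2) = 0.001259 K/W
R_total = 0.01472 K/W
Q = ΔT / R_total = 990 / 0.01472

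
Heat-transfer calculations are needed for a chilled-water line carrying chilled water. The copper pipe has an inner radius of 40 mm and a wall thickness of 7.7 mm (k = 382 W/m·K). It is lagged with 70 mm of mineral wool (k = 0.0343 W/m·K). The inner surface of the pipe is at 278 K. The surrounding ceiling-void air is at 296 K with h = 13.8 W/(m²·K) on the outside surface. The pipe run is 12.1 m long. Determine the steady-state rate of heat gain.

Q ≈ 50.8 W

Radial resistances (cylindrical: R_cond = ln(r_o/r_i)/(2πkL), R_conv = 1/(h·2πrL)):
R_copper pipe wall = ln(47.7/40)/(2π×382×12.1) = 6.062×10^-6 K/W
R_mineral wool = ln(117.7/47.7)/(2π×0.0343×12.1) = 0.3464 K/W
R_outer film = 1/(h_o·2πr_oL) = 1/(13.8×2π×0.1177×12.1) = 0.008098 K/W
R_total = 0.3545 K/W
Q = ΔT/R_total = 18/0.3545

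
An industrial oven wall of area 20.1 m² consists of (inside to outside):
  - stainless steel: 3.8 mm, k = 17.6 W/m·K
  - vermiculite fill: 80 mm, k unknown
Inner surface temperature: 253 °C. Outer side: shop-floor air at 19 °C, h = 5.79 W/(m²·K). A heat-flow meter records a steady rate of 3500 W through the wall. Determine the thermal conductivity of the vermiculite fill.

Model the wall as resistances in series:
R_stainless steel = L/(kA) = 0.0038/(17.6×20.1) = 1.074×10^-5 K/W
R_outer film = 1/(h_o·A) = 1/(5.79×20.1) = 0.008593 K/W
Sum of known resistances R_other = 0.008603 K/W
Total R = ΔT/Q = 234/3500 = 0.06686 K/W
R_vermiculite fill = R_total − R_other = 0.05825 K/W
k = L/(R·A) = 0.08/(0.05825×20.1)

k ≈ 0.0683 W/(m·K)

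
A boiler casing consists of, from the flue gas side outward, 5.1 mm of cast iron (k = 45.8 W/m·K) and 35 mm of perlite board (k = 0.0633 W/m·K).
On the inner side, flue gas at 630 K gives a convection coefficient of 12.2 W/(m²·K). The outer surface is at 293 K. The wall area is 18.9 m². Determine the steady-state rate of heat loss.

Q ≈ 10000 W

Thermal resistances in series:
R_inner film = 1/(h_i·A) = 1/(12.2×18.9) = 0.004337 K/W
R_cast iron = L/(kA) = 0.0051/(45.8×18.9) = 5.892×10^-6 K/W
R_perlite board = L/(kA) = 0.035/(0.0633×18.9) = 0.02926 K/W
R_total = 0.0336 K/W
Q = ΔT / R_total = 337 / 0.0336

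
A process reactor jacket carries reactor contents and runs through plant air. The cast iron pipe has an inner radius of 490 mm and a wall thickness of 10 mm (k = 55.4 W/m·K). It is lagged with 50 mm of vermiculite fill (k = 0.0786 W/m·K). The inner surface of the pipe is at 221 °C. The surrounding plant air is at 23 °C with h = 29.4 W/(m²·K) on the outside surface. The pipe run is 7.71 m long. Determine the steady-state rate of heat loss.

Q ≈ 7520 W

Per-layer cylindrical resistances, series-summed:
R_cast iron pipe wall = ln(500/490)/(2π×55.4×7.71) = 7.528×10^-6 K/W
R_vermiculite fill = ln(550/500)/(2π×0.0786×7.71) = 0.02503 K/W
R_outer film = 1/(h_o·2πr_oL) = 1/(29.4×2π×0.55×7.71) = 0.001277 K/W
R_total = 0.02632 K/W
Q = ΔT/R_total = 198/0.02632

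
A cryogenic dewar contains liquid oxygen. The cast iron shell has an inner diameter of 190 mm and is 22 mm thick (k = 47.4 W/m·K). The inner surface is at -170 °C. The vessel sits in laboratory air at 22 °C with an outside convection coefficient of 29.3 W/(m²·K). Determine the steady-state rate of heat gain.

Radial (spherical) resistances in series:
R_cast iron shell = (1/0.095 − 1/0.117)/(4π×47.4) = 0.003323 K/W
R_outer film = 1/(h·4πr_o²) = 1/(29.3×4π×0.117²) = 0.1984 K/W
R_total = 0.2017 K/W
Q = ΔT/R_total = 192/0.2017

Q ≈ 952 W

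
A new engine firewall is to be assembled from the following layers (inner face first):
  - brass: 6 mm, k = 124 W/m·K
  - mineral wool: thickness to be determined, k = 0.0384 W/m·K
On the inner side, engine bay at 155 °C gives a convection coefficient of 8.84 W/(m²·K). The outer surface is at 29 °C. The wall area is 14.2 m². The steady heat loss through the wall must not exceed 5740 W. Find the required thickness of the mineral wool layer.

Model the wall as resistances in series:
R_inner film = 1/(h_i·A) = 1/(8.84×14.2) = 0.007966 K/W
R_brass = L/(kA) = 0.006/(124×14.2) = 3.408×10^-6 K/W
Sum of the known resistances R_other = 0.00797 K/W
Required total resistance R_tot = ΔT/Q_allow = 126/5740 = 0.02195 K/W
R_mineral wool = R_tot − R_other = 0.01398 K/W
L = R·k·A = 0.01398×0.0384×14.2

L ≈ 7.62 mm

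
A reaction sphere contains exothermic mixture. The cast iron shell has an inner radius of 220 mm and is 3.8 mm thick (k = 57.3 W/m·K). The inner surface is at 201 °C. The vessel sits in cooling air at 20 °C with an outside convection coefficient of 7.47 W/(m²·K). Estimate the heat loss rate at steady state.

Radial (spherical) resistances in series:
R_cast iron shell = (1/0.22 − 1/0.2238)/(4π×57.3) = 1.072×10^-4 K/W
R_outer film = 1/(h·4πr_o²) = 1/(7.47×4π×0.2238²) = 0.2127 K/W
R_total = 0.2128 K/W
Q = ΔT/R_total = 181/0.2128

Q ≈ 851 W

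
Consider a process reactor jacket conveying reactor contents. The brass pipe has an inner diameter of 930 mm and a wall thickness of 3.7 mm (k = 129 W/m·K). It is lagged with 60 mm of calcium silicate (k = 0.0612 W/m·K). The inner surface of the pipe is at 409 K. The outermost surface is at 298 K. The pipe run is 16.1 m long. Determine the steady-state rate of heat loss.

Q ≈ 5700 W

Radial resistances (cylindrical: R_cond = ln(r_o/r_i)/(2πkL), R_conv = 1/(h·2πrL)):
R_brass pipe wall = ln(468.7/465)/(2π×129×16.1) = 6.073×10^-7 K/W
R_calcium silicate = ln(528.7/468.7)/(2π×0.0612×16.1) = 0.01946 K/W
R_total = 0.01946 K/W
Q = ΔT/R_total = 111/0.01946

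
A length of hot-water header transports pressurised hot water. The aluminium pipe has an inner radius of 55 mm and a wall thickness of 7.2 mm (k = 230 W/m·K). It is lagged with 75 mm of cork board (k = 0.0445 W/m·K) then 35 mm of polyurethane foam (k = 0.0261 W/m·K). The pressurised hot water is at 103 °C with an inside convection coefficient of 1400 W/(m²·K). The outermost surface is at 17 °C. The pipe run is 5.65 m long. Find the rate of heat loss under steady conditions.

Q ≈ 115 W

For a radial system each layer contributes R = ln(r_out/r_in)/(2πkL); films add R = 1/(hA).
R_inner film = 1/(h_i·2πr₁L) = 1/(1400×2π×0.055×5.65) = 3.658×10^-4 K/W
R_aluminium pipe wall = ln(62.2/55)/(2π×230×5.65) = 1.507×10^-5 K/W
R_cork board = ln(137.2/62.2)/(2π×0.0445×5.65) = 0.5008 K/W
R_polyurethane foam = ln(172.2/137.2)/(2π×0.0261×5.65) = 0.2452 K/W
R_total = 0.7464 K/W
Q = ΔT/R_total = 86/0.7464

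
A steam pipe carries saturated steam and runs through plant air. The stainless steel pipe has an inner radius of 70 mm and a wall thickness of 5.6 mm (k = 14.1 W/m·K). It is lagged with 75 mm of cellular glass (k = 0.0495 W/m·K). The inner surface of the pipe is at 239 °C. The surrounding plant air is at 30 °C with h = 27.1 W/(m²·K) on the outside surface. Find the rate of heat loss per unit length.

q′ ≈ 92.7 W/m

Cylindrical conduction, so R = ln(r₂/r₁)/(2πkL) per layer, in series:
R_stainless steel pipe wall = ln(75.6/70)/(2π×14.1×1) = 8.687×10^-4 K/W
R_cellular glass = ln(150.6/75.6)/(2π×0.0495×1) = 2.216 K/W
R_outer film = 1/(h_o·2πr_oL) = 1/(27.1×2π×0.1506×1) = 0.039 K/W
R_total = 2.256 K/W
Q = ΔT/R_total = 209/2.256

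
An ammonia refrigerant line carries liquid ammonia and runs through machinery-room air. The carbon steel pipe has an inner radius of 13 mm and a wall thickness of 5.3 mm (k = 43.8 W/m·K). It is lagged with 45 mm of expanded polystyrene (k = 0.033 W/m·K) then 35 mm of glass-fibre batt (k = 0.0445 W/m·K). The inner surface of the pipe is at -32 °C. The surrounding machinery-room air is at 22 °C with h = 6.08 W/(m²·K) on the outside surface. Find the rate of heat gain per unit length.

q′ ≈ 6.9 W/m

Radial resistances (cylindrical: R_cond = ln(r_o/r_i)/(2πkL), R_conv = 1/(h·2πrL)):
R_carbon steel pipe wall = ln(18.3/13)/(2π×43.8×1) = 0.001243 K/W
R_expanded polystyrene = ln(63.3/18.3)/(2π×0.033×1) = 5.985 K/W
R_glass-fibre batt = ln(98.3/63.3)/(2π×0.0445×1) = 1.574 K/W
R_outer film = 1/(h_o·2πr_oL) = 1/(6.08×2π×0.0983×1) = 0.2663 K/W
R_total = 7.827 K/W
Q = ΔT/R_total = 54/7.827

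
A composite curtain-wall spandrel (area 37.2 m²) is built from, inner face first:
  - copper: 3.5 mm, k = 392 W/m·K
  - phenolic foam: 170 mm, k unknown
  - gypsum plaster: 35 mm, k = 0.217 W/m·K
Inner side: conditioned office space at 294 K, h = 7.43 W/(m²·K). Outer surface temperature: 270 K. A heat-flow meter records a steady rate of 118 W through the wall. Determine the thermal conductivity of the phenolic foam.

k ≈ 0.0234 W/(m·K)

Model the wall as resistances in series:
R_inner film = 1/(h_i·A) = 1/(7.43×37.2) = 0.003618 K/W
R_copper = L/(kA) = 0.0035/(392×37.2) = 2.4×10^-7 K/W
R_gypsum plaster = L/(kA) = 0.035/(0.217×37.2) = 0.004336 K/W
Sum of known resistances R_other = 0.007954 K/W
Total R = ΔT/Q = 24/118 = 0.2034 K/W
R_phenolic foam = R_total − R_other = 0.1954 K/W
k = L/(R·A) = 0.17/(0.1954×37.2)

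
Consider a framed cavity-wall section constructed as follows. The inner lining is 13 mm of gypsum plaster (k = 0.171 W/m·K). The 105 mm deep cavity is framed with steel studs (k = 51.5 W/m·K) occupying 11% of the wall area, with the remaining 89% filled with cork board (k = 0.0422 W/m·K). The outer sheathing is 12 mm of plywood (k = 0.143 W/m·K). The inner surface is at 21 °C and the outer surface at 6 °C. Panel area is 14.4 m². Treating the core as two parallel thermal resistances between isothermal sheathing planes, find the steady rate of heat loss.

Sheathing layers in series; stud and cavity paths in parallel between them.
R_inner = 0.013/(0.171×14.4) = 0.005279 K/W
R_stud  = 0.105/(51.5×0.11×14.4) = 0.001287 K/W
R_cav   = 0.105/(0.0422×0.89×14.4) = 0.1941 K/W
1/R_core = 1/R_stud + 1/R_cav → R_core = 0.001279 K/W
R_outer = 0.012/(0.143×14.4) = 0.005828 K/W
R_total = 0.01239 K/W
Q = ΔT/R_total = 15/0.01239

Q ≈ 1210 W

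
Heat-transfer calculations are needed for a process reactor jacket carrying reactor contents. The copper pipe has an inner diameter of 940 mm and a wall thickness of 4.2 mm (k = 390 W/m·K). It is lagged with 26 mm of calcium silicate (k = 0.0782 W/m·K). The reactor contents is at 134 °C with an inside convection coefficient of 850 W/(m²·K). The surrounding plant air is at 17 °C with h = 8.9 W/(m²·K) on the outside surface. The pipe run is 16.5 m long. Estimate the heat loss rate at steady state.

Q ≈ 13300 W

For a radial system each layer contributes R = ln(r_out/r_in)/(2πkL); films add R = 1/(hA).
R_inner film = 1/(h_i·2πr₁L) = 1/(850×2π×0.47×16.5) = 2.414×10^-5 K/W
R_copper pipe wall = ln(474.2/470)/(2π×390×16.5) = 2.2×10^-7 K/W
R_calcium silicate = ln(500.2/474.2)/(2π×0.0782×16.5) = 0.006584 K/W
R_outer film = 1/(h_o·2πr_oL) = 1/(8.9×2π×0.5002×16.5) = 0.002167 K/W
R_total = 0.008775 K/W
Q = ΔT/R_total = 117/0.008775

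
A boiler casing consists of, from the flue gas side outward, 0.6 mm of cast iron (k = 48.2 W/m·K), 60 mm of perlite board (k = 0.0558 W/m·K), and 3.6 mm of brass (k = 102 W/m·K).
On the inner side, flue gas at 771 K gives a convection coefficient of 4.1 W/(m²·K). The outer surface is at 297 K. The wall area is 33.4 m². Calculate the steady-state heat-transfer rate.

Treating each layer as a thermal resistance in series:
R_inner film = 1/(h_i·A) = 1/(4.1×33.4) = 0.007302 K/W
R_cast iron = L/(kA) = 0.0006/(48.2×33.4) = 3.727×10^-7 K/W
R_perlite board = L/(kA) = 0.06/(0.0558×33.4) = 0.03219 K/W
R_brass = L/(kA) = 0.0036/(102×33.4) = 1.057×10^-6 K/W
R_total = 0.0395 K/W
Q = ΔT / R_total = 474 / 0.0395

Q ≈ 12000 W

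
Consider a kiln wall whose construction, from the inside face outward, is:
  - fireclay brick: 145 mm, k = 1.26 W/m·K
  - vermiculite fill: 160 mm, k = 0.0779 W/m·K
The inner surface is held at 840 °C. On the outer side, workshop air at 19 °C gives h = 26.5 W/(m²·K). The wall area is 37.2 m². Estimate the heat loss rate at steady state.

Series thermal resistances:
R_fireclay brick = L/(kA) = 0.145/(1.26×37.2) = 0.003094 K/W
R_vermiculite fill = L/(kA) = 0.16/(0.0779×37.2) = 0.05521 K/W
R_outer film = 1/(h_o·A) = 1/(26.5×37.2) = 0.001014 K/W
R_total = 0.05932 K/W
Q = ΔT / R_total = 821 / 0.05932

Q ≈ 13800 W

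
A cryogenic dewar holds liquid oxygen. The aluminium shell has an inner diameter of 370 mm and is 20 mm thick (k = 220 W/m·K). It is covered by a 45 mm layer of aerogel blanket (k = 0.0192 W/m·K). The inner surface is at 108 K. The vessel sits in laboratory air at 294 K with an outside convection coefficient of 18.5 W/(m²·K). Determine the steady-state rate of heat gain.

Each spherical layer contributes R = (1/r_i − 1/r_o)/(4πk):
R_aluminium shell = (1/0.185 − 1/0.205)/(4π×220) = 1.908×10^-4 K/W
R_aerogel blanket = (1/0.205 − 1/0.25)/(4π×0.0192) = 3.639 K/W
R_outer film = 1/(h·4πr_o²) = 1/(18.5×4π×0.25²) = 0.06882 K/W
R_total = 3.708 K/W
Q = ΔT/R_total = 186/3.708

Q ≈ 50.2 W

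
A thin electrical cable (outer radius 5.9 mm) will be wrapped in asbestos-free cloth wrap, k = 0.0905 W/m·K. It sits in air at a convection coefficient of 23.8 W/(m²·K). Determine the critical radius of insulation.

For a cylinder r_cr = k/h = 0.0905/23.8
r_cr = 3.8 mm; since the bare radius (5.9 mm) is above r_cr, any added insulation will reduce heat loss.

r_cr ≈ 3.8 mm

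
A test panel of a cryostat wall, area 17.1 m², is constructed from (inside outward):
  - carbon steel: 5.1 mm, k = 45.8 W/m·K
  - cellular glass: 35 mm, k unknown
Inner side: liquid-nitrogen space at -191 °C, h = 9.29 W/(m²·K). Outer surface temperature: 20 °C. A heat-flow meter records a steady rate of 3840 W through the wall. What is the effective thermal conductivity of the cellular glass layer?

Thermal resistances in series:
R_inner film = 1/(h_i·A) = 1/(9.29×17.1) = 0.006295 K/W
R_carbon steel = L/(kA) = 0.0051/(45.8×17.1) = 6.512×10^-6 K/W
Sum of known resistances R_other = 0.006301 K/W
Total R = ΔT/Q = 211/3840 = 0.05495 K/W
R_cellular glass = R_total − R_other = 0.04865 K/W
k = L/(R·A) = 0.035/(0.04865×17.1)

k ≈ 0.0421 W/(m·K)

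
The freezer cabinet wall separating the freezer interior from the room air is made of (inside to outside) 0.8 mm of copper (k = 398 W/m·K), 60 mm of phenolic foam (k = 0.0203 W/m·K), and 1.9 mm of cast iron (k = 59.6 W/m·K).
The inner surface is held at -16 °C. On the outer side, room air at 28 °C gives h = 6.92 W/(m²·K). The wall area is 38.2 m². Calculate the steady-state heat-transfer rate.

Using the resistance-network approach (series):
R_copper = L/(kA) = 0.0008/(398×38.2) = 5.262×10^-8 K/W
R_phenolic foam = L/(kA) = 0.06/(0.0203×38.2) = 0.07737 K/W
R_cast iron = L/(kA) = 0.0019/(59.6×38.2) = 8.345×10^-7 K/W
R_outer film = 1/(h_o·A) = 1/(6.92×38.2) = 0.003783 K/W
R_total = 0.08116 K/W
Q = ΔT / R_total = 44 / 0.08116

Q ≈ 542 W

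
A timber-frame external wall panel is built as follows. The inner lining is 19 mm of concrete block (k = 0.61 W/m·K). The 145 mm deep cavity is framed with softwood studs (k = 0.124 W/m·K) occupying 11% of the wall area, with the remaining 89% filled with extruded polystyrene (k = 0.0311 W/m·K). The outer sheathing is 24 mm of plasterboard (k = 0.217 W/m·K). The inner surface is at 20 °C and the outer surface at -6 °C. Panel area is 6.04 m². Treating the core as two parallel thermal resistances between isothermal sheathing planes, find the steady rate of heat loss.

Sheathing layers in series; stud and cavity paths in parallel between them.
R_inner = 0.019/(0.61×6.04) = 0.005157 K/W
R_stud  = 0.145/(0.124×0.11×6.04) = 1.76 K/W
R_cav   = 0.145/(0.0311×0.89×6.04) = 0.8673 K/W
1/R_core = 1/R_stud + 1/R_cav → R_core = 0.581 K/W
R_outer = 0.024/(0.217×6.04) = 0.01831 K/W
R_total = 0.6045 K/W
Q = ΔT/R_total = 26/0.6045

Q ≈ 43 W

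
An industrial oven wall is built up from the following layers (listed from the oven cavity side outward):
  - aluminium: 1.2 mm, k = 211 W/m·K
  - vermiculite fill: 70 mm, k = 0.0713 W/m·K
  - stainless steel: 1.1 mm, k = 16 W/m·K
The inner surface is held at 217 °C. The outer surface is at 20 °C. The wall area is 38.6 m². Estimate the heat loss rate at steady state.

Thermal resistances in series:
R_aluminium = L/(kA) = 0.0012/(211×38.6) = 1.473×10^-7 K/W
R_vermiculite fill = L/(kA) = 0.07/(0.0713×38.6) = 0.02543 K/W
R_stainless steel = L/(kA) = 0.0011/(16×38.6) = 1.781×10^-6 K/W
R_total = 0.02544 K/W
Q = ΔT / R_total = 197 / 0.02544

Q ≈ 7740 W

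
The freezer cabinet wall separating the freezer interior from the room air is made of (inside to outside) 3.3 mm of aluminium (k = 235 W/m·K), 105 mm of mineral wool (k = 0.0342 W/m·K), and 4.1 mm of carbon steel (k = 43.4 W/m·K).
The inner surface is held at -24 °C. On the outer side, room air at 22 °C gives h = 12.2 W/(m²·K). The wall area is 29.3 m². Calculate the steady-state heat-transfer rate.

Thermal resistances in series:
R_aluminium = L/(kA) = 0.0033/(235×29.3) = 4.793×10^-7 K/W
R_mineral wool = L/(kA) = 0.105/(0.0342×29.3) = 0.1048 K/W
R_carbon steel = L/(kA) = 0.0041/(43.4×29.3) = 3.224×10^-6 K/W
R_outer film = 1/(h_o·A) = 1/(12.2×29.3) = 0.002798 K/W
R_total = 0.1076 K/W
Q = ΔT / R_total = 46 / 0.1076

Q ≈ 428 W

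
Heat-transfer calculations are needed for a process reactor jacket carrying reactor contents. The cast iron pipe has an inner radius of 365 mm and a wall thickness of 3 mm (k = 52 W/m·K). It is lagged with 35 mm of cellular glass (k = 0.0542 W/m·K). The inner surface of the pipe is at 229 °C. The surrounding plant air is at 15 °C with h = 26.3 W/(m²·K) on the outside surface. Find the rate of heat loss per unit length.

q′ ≈ 759 W/m

Radial resistances (cylindrical: R_cond = ln(r_o/r_i)/(2πkL), R_conv = 1/(h·2πrL)):
R_cast iron pipe wall = ln(368/365)/(2π×52×1) = 2.505×10^-5 K/W
R_cellular glass = ln(403/368)/(2π×0.0542×1) = 0.2668 K/W
R_outer film = 1/(h_o·2πr_oL) = 1/(26.3×2π×0.403×1) = 0.01502 K/W
R_total = 0.2818 K/W
Q = ΔT/R_total = 214/0.2818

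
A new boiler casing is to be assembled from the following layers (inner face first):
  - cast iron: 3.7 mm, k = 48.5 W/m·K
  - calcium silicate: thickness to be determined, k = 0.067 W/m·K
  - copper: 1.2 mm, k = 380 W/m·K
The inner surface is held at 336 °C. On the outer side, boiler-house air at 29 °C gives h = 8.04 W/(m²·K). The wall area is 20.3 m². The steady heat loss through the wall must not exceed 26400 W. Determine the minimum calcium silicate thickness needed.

L ≈ 7.48 mm

Treating each layer as a thermal resistance in series:
R_cast iron = L/(kA) = 0.0037/(48.5×20.3) = 3.758×10^-6 K/W
R_copper = L/(kA) = 0.0012/(380×20.3) = 1.556×10^-7 K/W
R_outer film = 1/(h_o·A) = 1/(8.04×20.3) = 0.006127 K/W
Sum of the known resistances R_other = 0.006131 K/W
Required total resistance R_tot = ΔT/Q_allow = 307/26400 = 0.01163 K/W
R_calcium silicate = R_tot − R_other = 0.005498 K/W
L = R·k·A = 0.005498×0.067×20.3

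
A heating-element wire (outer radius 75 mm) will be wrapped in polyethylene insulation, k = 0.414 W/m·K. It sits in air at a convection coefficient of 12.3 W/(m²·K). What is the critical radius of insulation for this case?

r_cr ≈ 33.7 mm

For a cylinder r_cr = k/h = 0.414/12.3
r_cr = 33.7 mm; since the bare radius (75 mm) is above r_cr, any added insulation will reduce heat loss.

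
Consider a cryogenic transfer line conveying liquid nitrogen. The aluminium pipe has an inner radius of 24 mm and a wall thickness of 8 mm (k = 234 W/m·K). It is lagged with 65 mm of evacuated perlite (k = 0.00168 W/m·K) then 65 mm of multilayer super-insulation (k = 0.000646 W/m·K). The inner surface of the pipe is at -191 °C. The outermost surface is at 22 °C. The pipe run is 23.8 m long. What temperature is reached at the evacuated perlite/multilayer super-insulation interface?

For a radial system each layer contributes R = ln(r_out/r_in)/(2πkL); films add R = 1/(hA).
R_aluminium pipe wall = ln(32/24)/(2π×234×23.8) = 8.221×10^-6 K/W
R_evacuated perlite = ln(97/32)/(2π×0.00168×23.8) = 4.414 K/W
R_multilayer super-insulation = ln(162/97)/(2π×0.000646×23.8) = 5.309 K/W
R_total = 9.723 K/W
Q = ΔT/R_total = 213/9.723
Q = 21.9 W
T_interface = T_inner + Q·ΣR(inner→interface) = -191 + 21.9×4.414

T ≈ -94.3 °C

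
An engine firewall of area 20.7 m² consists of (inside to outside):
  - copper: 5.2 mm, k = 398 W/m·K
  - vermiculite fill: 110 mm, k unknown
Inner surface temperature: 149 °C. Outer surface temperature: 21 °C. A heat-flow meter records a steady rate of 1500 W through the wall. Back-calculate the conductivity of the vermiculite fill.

Thermal resistances in series:
R_copper = L/(kA) = 0.0052/(398×20.7) = 6.312×10^-7 K/W
Sum of known resistances R_other = 6.312×10^-7 K/W
Total R = ΔT/Q = 128/1500 = 0.08533 K/W
R_vermiculite fill = R_total − R_other = 0.08533 K/W
k = L/(R·A) = 0.11/(0.08533×20.7)

k ≈ 0.0623 W/(m·K)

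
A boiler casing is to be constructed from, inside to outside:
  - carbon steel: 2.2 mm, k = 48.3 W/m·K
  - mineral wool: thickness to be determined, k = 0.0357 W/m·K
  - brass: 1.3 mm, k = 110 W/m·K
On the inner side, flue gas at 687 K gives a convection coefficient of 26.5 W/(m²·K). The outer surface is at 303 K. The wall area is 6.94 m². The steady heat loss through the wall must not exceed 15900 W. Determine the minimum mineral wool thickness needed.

L ≈ 4.63 mm

Thermal resistances in series:
R_inner film = 1/(h_i·A) = 1/(26.5×6.94) = 0.005437 K/W
R_carbon steel = L/(kA) = 0.0022/(48.3×6.94) = 6.563×10^-6 K/W
R_brass = L/(kA) = 0.0013/(110×6.94) = 1.703×10^-6 K/W
Sum of the known resistances R_other = 0.005446 K/W
Required total resistance R_tot = ΔT/Q_allow = 384/15900 = 0.02415 K/W
R_mineral wool = R_tot − R_other = 0.01871 K/W
L = R·k·A = 0.01871×0.0357×6.94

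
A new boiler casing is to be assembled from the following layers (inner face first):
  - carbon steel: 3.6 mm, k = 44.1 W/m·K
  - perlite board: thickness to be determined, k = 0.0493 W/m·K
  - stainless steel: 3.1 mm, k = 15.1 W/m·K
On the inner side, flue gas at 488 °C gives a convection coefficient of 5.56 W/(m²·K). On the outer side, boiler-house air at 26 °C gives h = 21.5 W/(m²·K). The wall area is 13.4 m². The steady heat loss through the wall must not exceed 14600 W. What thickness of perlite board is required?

L ≈ 9.73 mm

Model the wall as resistances in series:
R_inner film = 1/(h_i·A) = 1/(5.56×13.4) = 0.01342 K/W
R_carbon steel = L/(kA) = 0.0036/(44.1×13.4) = 6.092×10^-6 K/W
R_stainless steel = L/(kA) = 0.0031/(15.1×13.4) = 1.532×10^-5 K/W
R_outer film = 1/(h_o·A) = 1/(21.5×13.4) = 0.003471 K/W
Sum of the known resistances R_other = 0.01691 K/W
Required total resistance R_tot = ΔT/Q_allow = 462/14600 = 0.03164 K/W
R_perlite board = R_tot − R_other = 0.01473 K/W
L = R·k·A = 0.01473×0.0493×13.4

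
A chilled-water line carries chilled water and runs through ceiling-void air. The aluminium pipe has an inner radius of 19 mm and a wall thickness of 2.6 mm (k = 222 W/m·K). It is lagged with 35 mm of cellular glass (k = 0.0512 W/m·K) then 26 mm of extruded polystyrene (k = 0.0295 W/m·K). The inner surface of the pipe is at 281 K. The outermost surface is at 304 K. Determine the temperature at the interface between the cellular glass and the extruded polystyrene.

T ≈ 295 K

Radial resistances (cylindrical: R_cond = ln(r_o/r_i)/(2πkL), R_conv = 1/(h·2πrL)):
R_aluminium pipe wall = ln(21.6/19)/(2π×222×1) = 9.195×10^-5 K/W
R_cellular glass = ln(56.6/21.6)/(2π×0.0512×1) = 2.994 K/W
R_extruded polystyrene = ln(82.6/56.6)/(2π×0.0295×1) = 2.039 K/W
R_total = 5.034 K/W
Q = ΔT/R_total = 23/5.034
Q = 4.57 W/m
T_interface = T_inner + Q·ΣR(inner→interface) = 281 + 4.57×2.995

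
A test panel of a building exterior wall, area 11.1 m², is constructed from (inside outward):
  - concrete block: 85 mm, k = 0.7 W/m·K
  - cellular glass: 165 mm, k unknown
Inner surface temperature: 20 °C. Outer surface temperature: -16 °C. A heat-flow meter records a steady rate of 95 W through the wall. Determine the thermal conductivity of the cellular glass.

Treating each layer as a thermal resistance in series:
R_concrete block = L/(kA) = 0.085/(0.7×11.1) = 0.01094 K/W
Sum of known resistances R_other = 0.01094 K/W
Total R = ΔT/Q = 36/95 = 0.3789 K/W
R_cellular glass = R_total − R_other = 0.368 K/W
k = L/(R·A) = 0.165/(0.368×11.1)

k ≈ 0.0404 W/(m·K)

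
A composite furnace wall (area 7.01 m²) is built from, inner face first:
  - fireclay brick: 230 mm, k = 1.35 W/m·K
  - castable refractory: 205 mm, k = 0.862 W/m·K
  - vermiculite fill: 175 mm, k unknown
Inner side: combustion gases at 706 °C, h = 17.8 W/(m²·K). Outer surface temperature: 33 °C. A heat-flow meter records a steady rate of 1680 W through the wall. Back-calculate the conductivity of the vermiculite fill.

Treating each layer as a thermal resistance in series:
R_inner film = 1/(h_i·A) = 1/(17.8×7.01) = 0.008014 K/W
R_fireclay brick = L/(kA) = 0.23/(1.35×7.01) = 0.0243 K/W
R_castable refractory = L/(kA) = 0.205/(0.862×7.01) = 0.03393 K/W
Sum of known resistances R_other = 0.06624 K/W
Total R = ΔT/Q = 673/1680 = 0.4006 K/W
R_vermiculite fill = R_total − R_other = 0.3344 K/W
k = L/(R·A) = 0.175/(0.3344×7.01)

k ≈ 0.0747 W/(m·K)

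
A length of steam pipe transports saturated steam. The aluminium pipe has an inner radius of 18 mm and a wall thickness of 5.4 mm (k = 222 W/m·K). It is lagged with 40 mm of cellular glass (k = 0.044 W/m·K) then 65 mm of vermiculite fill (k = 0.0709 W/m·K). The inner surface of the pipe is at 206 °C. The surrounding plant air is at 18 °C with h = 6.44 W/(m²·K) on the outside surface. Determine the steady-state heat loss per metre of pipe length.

q′ ≈ 34.9 W/m

Radial resistances (cylindrical: R_cond = ln(r_o/r_i)/(2πkL), R_conv = 1/(h·2πrL)):
R_aluminium pipe wall = ln(23.4/18)/(2π×222×1) = 1.881×10^-4 K/W
R_cellular glass = ln(63.4/23.4)/(2π×0.044×1) = 3.605 K/W
R_vermiculite fill = ln(128.4/63.4)/(2π×0.0709×1) = 1.584 K/W
R_outer film = 1/(h_o·2πr_oL) = 1/(6.44×2π×0.1284×1) = 0.1925 K/W
R_total = 5.382 K/W
Q = ΔT/R_total = 188/5.382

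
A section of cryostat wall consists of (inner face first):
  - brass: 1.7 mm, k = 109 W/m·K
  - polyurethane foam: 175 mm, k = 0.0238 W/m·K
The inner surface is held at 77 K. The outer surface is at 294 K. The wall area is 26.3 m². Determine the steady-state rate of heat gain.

Model the wall as resistances in series:
R_brass = L/(kA) = 0.0017/(109×26.3) = 5.93×10^-7 K/W
R_polyurethane foam = L/(kA) = 0.175/(0.0238×26.3) = 0.2796 K/W
R_total = 0.2796 K/W
Q = ΔT / R_total = 217 / 0.2796

Q ≈ 776 W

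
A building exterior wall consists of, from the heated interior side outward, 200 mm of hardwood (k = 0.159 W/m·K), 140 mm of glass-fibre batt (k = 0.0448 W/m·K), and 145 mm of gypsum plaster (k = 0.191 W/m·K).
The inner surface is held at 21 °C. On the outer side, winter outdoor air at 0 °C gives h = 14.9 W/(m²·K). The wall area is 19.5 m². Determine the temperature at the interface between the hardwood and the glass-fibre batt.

Series thermal resistances:
R_hardwood = L/(kA) = 0.2/(0.159×19.5) = 0.06451 K/W
R_glass-fibre batt = L/(kA) = 0.14/(0.0448×19.5) = 0.1603 K/W
R_gypsum plaster = L/(kA) = 0.145/(0.191×19.5) = 0.03893 K/W
R_outer film = 1/(h_o·A) = 1/(14.9×19.5) = 0.003442 K/W
R_total = 0.2671 K/W;  Q = ΔT/R_total = 21/0.2671 = 78.61 W
T_interface = T_inner − Q·ΣR(inner→interface) = 21 − 78.6×0.06451

T ≈ 15.9 °C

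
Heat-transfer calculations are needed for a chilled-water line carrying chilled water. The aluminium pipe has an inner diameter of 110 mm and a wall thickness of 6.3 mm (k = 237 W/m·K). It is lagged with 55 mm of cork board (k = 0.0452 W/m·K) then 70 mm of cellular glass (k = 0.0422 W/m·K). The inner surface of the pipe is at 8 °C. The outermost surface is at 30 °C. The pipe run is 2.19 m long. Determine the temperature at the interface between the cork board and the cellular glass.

Per-layer cylindrical resistances, series-summed:
R_aluminium pipe wall = ln(61.3/55)/(2π×237×2.19) = 3.325×10^-5 K/W
R_cork board = ln(116.3/61.3)/(2π×0.0452×2.19) = 1.03 K/W
R_cellular glass = ln(186.3/116.3)/(2π×0.0422×2.19) = 0.8114 K/W
R_total = 1.841 K/W
Q = ΔT/R_total = 22/1.841
Q = 11.9 W
T_interface = T_inner + Q·ΣR(inner→interface) = 8 + 11.9×1.03

T ≈ 20.3 °C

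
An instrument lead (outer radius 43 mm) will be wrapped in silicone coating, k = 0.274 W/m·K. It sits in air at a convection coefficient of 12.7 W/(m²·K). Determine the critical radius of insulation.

r_cr ≈ 21.6 mm

For a cylinder r_cr = k/h = 0.274/12.7
r_cr = 21.6 mm; since the bare radius (43 mm) is above r_cr, any added insulation will reduce heat loss.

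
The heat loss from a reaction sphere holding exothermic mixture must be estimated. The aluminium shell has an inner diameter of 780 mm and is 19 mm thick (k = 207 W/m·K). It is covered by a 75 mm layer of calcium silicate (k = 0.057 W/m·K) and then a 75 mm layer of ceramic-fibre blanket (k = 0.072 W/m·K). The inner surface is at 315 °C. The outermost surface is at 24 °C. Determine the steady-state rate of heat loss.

For a spherical shell R = (1/r₁ − 1/r₂)/(4πk); film R = 1/(h·4πr²). In series:
R_aluminium shell = (1/0.39 − 1/0.409)/(4π×207) = 4.579×10^-5 K/W
R_calcium silicate = (1/0.409 − 1/0.484)/(4π×0.057) = 0.5289 K/W
R_ceramic-fibre blanket = (1/0.484 − 1/0.559)/(4π×0.072) = 0.3064 K/W
R_total = 0.8354 K/W
Q = ΔT/R_total = 291/0.8354

Q ≈ 348 W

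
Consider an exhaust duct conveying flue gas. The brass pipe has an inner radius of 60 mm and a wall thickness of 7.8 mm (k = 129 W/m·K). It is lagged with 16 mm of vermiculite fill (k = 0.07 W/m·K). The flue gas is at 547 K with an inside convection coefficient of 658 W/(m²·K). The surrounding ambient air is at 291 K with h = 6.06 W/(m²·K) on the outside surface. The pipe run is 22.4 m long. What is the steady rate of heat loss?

Radial resistances (cylindrical: R_cond = ln(r_o/r_i)/(2πkL), R_conv = 1/(h·2πrL)):
R_inner film = 1/(h_i·2πr₁L) = 1/(658×2π×0.06×22.4) = 1.8×10^-4 K/W
R_brass pipe wall = ln(67.8/60)/(2π×129×22.4) = 6.732×10^-6 K/W
R_vermiculite fill = ln(83.8/67.8)/(2π×0.07×22.4) = 0.02151 K/W
R_outer film = 1/(h_o·2πr_oL) = 1/(6.06×2π×0.0838×22.4) = 0.01399 K/W
R_total = 0.03568 K/W
Q = ΔT/R_total = 256/0.03568

Q ≈ 7170 W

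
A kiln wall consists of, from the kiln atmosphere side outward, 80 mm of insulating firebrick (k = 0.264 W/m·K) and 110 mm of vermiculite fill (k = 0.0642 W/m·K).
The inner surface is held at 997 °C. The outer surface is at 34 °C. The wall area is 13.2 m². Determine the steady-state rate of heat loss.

Thermal resistances in series:
R_insulating firebrick = L/(kA) = 0.08/(0.264×13.2) = 0.02296 K/W
R_vermiculite fill = L/(kA) = 0.11/(0.0642×13.2) = 0.1298 K/W
R_total = 0.1528 K/W
Q = ΔT / R_total = 963 / 0.1528

Q ≈ 6300 W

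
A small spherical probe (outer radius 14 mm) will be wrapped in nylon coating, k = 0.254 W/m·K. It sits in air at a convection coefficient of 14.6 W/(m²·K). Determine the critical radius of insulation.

r_cr ≈ 34.8 mm

For a sphere r_cr = 2k/h = 2×0.254/14.6
r_cr = 34.8 mm; since the bare radius (14 mm) is below r_cr, adding a thin layer of insulation will *increase* heat loss.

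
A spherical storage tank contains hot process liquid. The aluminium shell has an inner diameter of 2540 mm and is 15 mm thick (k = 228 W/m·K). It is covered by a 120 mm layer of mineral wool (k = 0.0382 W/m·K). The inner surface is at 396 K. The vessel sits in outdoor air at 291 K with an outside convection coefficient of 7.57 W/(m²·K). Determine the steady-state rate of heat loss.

Radial (spherical) resistances in series:
R_aluminium shell = (1/1.27 − 1/1.285)/(4π×228) = 3.208×10^-6 K/W
R_mineral wool = (1/1.285 − 1/1.405)/(4π×0.0382) = 0.1385 K/W
R_outer film = 1/(h·4πr_o²) = 1/(7.57×4π×1.405²) = 0.005325 K/W
R_total = 0.1438 K/W
Q = ΔT/R_total = 105/0.1438

Q ≈ 730 W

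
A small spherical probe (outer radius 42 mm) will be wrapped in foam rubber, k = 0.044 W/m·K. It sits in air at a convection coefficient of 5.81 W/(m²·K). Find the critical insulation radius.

r_cr ≈ 15.1 mm

For a sphere r_cr = 2k/h = 2×0.044/5.81
r_cr = 15.1 mm; since the bare radius (42 mm) is above r_cr, any added insulation will reduce heat loss.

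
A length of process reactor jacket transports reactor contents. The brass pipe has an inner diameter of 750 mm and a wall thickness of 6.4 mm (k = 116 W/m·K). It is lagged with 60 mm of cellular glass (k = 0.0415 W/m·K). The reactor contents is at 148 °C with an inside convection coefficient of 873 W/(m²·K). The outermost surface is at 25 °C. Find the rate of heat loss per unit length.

Treating each annulus and film as a series resistance:
R_inner film = 1/(h_i·2πr₁L) = 1/(873×2π×0.375×1) = 4.862×10^-4 K/W
R_brass pipe wall = ln(381.4/375)/(2π×116×1) = 2.322×10^-5 K/W
R_cellular glass = ln(441.4/381.4)/(2π×0.0415×1) = 0.5603 K/W
R_total = 0.5608 K/W
Q = ΔT/R_total = 123/0.5608

q′ ≈ 219 W/m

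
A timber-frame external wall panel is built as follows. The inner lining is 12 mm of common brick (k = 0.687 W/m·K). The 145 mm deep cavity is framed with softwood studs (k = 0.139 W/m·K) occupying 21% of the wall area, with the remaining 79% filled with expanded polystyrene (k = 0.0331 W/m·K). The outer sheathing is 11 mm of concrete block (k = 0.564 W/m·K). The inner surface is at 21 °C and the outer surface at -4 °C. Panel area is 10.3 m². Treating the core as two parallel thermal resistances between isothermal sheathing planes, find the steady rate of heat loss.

Q ≈ 96.9 W

Sheathing layers in series; stud and cavity paths in parallel between them.
R_inner = 0.012/(0.687×10.3) = 0.001696 K/W
R_stud  = 0.145/(0.139×0.21×10.3) = 0.4823 K/W
R_cav   = 0.145/(0.0331×0.79×10.3) = 0.5384 K/W
1/R_core = 1/R_stud + 1/R_cav → R_core = 0.2544 K/W
R_outer = 0.011/(0.564×10.3) = 0.001894 K/W
R_total = 0.258 K/W
Q = ΔT/R_total = 25/0.258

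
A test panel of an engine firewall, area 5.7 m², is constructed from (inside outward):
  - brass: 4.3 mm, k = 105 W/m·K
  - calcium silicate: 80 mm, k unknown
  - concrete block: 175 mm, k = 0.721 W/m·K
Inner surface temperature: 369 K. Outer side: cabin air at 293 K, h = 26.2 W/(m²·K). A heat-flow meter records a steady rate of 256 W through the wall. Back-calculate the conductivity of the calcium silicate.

Treating each layer as a thermal resistance in series:
R_brass = L/(kA) = 0.0043/(105×5.7) = 7.185×10^-6 K/W
R_concrete block = L/(kA) = 0.175/(0.721×5.7) = 0.04258 K/W
R_outer film = 1/(h_o·A) = 1/(26.2×5.7) = 0.006696 K/W
Sum of known resistances R_other = 0.04929 K/W
Total R = ΔT/Q = 76/256 = 0.2969 K/W
R_calcium silicate = R_total − R_other = 0.2476 K/W
k = L/(R·A) = 0.08/(0.2476×5.7)

k ≈ 0.0567 W/(m·K)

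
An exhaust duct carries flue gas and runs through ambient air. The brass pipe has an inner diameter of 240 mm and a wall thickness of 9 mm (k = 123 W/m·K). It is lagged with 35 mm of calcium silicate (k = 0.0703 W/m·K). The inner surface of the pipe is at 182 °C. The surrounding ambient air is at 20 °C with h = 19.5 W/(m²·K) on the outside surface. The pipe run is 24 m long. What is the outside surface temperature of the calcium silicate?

Treating each annulus and film as a series resistance:
R_brass pipe wall = ln(129/120)/(2π×123×24) = 3.899×10^-6 K/W
R_calcium silicate = ln(164/129)/(2π×0.0703×24) = 0.02264 K/W
R_outer film = 1/(h_o·2πr_oL) = 1/(19.5×2π×0.164×24) = 0.002074 K/W
R_total = 0.02472 K/W
Q = ΔT/R_total = 162/0.02472
Q = 6550 W
T_interface = T_inner − Q·ΣR(inner→interface) = 182 − 6550×0.02265

T ≈ 33.6 °C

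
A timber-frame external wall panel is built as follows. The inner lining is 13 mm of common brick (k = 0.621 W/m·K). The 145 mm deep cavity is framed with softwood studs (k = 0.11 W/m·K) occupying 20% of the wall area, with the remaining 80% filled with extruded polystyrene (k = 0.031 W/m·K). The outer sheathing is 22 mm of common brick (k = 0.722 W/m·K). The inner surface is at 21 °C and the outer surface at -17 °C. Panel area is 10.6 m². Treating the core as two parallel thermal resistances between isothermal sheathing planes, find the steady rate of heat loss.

Q ≈ 128 W

Sheathing layers in series; stud and cavity paths in parallel between them.
R_inner = 0.013/(0.621×10.6) = 0.001975 K/W
R_stud  = 0.145/(0.11×0.2×10.6) = 0.6218 K/W
R_cav   = 0.145/(0.031×0.8×10.6) = 0.5516 K/W
1/R_core = 1/R_stud + 1/R_cav → R_core = 0.2923 K/W
R_outer = 0.022/(0.722×10.6) = 0.002875 K/W
R_total = 0.2971 K/W
Q = ΔT/R_total = 38/0.2971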